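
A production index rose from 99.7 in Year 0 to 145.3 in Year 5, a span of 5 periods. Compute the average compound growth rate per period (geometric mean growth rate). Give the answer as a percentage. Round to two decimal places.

Growth factor = (145.3/99.7)^(1/5) = (1.457372)^(1/5) = 1.078237
Growth rate = 1.078237 − 1 = 0.078237 = 7.8237%

7.82%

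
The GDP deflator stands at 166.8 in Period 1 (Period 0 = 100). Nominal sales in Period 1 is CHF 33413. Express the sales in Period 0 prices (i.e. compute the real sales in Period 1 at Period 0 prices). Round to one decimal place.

20031.8

Real = Nominal ÷ (Index/100) = 33413 ÷ (166.8/100)
     = 33413 ÷ 1.668 = 20031.7746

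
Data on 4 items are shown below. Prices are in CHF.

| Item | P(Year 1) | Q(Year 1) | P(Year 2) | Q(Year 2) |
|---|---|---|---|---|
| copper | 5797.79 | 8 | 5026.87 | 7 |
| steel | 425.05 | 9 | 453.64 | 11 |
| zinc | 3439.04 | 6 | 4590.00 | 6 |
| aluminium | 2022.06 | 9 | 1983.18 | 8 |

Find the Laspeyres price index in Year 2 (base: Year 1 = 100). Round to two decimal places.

100.73

Laspeyres price index uses base-period quantities as weights.
ΣP(Year 2)·Q(Year 1) = 5026.87×8 + 453.64×9 + 4590.00×6 + 1983.18×9 = 40214.96 + 4082.76 + 27540 + 17848.62 = 89686.34
ΣP(Year 1)·Q(Year 1) = 5797.79×8 + 425.05×9 + 3439.04×6 + 2022.06×9 = 46382.32 + 3825.45 + 20634.24 + 18198.54 = 89040.55
Index = 89686.34 / 89040.55 × 100 = 100.7253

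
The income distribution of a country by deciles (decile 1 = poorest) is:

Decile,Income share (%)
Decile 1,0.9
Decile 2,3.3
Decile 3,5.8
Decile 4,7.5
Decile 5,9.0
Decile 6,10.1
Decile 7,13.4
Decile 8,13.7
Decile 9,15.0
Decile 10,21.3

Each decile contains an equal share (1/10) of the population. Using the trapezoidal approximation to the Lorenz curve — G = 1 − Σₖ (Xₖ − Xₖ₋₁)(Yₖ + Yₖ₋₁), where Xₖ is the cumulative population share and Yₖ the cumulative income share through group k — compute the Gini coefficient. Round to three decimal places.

0.324

Cumulative income shares Yₖ: 0.0090, 0.0420, 0.1000, 0.1750, 0.2650, 0.3660, 0.5000, 0.6370, 0.7870, 1.0000
Σ (Xₖ−Xₖ₋₁)(Yₖ+Yₖ₋₁) = (1/10)(0.0090+0.0000) + (1/10)(0.0420+0.0090) + (1/10)(0.1000+0.0420) + (1/10)(0.1750+0.1000) + (1/10)(0.2650+0.1750) + (1/10)(0.3660+0.2650) + (1/10)(0.5000+0.3660) + (1/10)(0.6370+0.5000) + (1/10)(0.7870+0.6370) + (1/10)(1.0000+0.7870)
  = 0.0009 + 0.0051 + 0.0142 + 0.0275 + 0.0440 + 0.0631 + 0.0866 + 0.1137 + 0.1424 + 0.1787 = 0.6762
G = 1 − 0.6762 = 0.3238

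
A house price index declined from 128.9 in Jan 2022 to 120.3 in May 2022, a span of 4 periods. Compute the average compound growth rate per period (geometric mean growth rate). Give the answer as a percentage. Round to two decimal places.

-1.71%

Growth factor = (120.3/128.9)^(1/4) = (0.933282)^(1/4) = 0.982886
Growth rate = 0.982886 − 1 = -0.017114 = -1.7114%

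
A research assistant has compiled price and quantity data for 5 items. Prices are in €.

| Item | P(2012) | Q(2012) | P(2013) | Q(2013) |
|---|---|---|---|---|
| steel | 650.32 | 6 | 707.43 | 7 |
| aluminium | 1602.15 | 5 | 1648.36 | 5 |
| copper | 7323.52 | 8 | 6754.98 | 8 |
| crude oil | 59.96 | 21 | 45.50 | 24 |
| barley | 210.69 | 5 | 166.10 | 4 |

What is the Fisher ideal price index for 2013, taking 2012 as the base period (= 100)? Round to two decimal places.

93.88

Laspeyres component (base-period weights):
ΣP(2013)Q(2012) = 707.43×6 + 1648.36×5 + 6754.98×8 + 45.50×21 + 166.10×5 = 4244.58 + 8241.8 + 54039.84 + 955.5 + 830.5 = 68312.22
ΣP(2012)Q(2012) = 650.32×6 + 1602.15×5 + 7323.52×8 + 59.96×21 + 210.69×5 = 3901.92 + 8010.75 + 58588.16 + 1259.16 + 1053.45 = 72813.44
L = 68312.22 / 72813.44 × 100 = 93.8181
Paasche component (current-period weights):
ΣP(2013)Q(2013) = 707.43×7 + 1648.36×5 + 6754.98×8 + 45.50×24 + 166.10×4 = 4952.01 + 8241.8 + 54039.84 + 1092 + 664.4 = 68990.05
ΣP(2012)Q(2013) = 650.32×7 + 1602.15×5 + 7323.52×8 + 59.96×24 + 210.69×4 = 4552.24 + 8010.75 + 58588.16 + 1439.04 + 842.76 = 73432.95
P = 68990.05 / 73432.95 × 100 = 93.9497
Fisher = √(L × P) = √(93.8181 × 93.9497) = 93.8839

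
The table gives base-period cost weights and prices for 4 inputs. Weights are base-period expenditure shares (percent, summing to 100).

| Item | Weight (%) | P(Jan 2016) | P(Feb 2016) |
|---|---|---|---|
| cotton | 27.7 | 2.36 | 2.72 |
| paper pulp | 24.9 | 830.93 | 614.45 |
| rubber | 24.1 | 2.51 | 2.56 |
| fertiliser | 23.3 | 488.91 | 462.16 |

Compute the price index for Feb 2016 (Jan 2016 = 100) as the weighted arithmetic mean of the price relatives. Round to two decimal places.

cotton: 27.7 × (2.72/2.36) = 27.7 × 1.152542 = 31.9254
paper pulp: 24.9 × (614.45/830.93) = 24.9 × 0.739473 = 18.4129
rubber: 24.1 × (2.56/2.51) = 24.1 × 1.019920 = 24.5801
fertiliser: 23.3 × (462.16/488.91) = 23.3 × 0.945286 = 22.0252
Index = Σ wᵢ·(p₁ᵢ/p₀ᵢ) = 31.9254 + 18.4129 + 24.5801 + 22.0252 = 96.9435

96.94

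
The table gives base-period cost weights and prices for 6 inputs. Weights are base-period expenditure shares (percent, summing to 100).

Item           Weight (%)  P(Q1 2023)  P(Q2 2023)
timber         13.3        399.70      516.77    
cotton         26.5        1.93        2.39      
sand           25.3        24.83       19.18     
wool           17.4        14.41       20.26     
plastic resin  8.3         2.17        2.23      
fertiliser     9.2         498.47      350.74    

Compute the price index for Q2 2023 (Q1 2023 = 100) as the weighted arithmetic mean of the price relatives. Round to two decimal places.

timber: 13.3 × (516.77/399.70) = 13.3 × 1.292895 = 17.1955
cotton: 26.5 × (2.39/1.93) = 26.5 × 1.238342 = 32.8161
sand: 25.3 × (19.18/24.83) = 25.3 × 0.772453 = 19.5431
wool: 17.4 × (20.26/14.41) = 17.4 × 1.405968 = 24.4638
plastic resin: 8.3 × (2.23/2.17) = 8.3 × 1.027650 = 8.5295
fertiliser: 9.2 × (350.74/498.47) = 9.2 × 0.703633 = 6.4734
Index = Σ wᵢ·(p₁ᵢ/p₀ᵢ) = 17.1955 + 32.8161 + 19.5431 + 24.4638 + 8.5295 + 6.4734 = 109.0214

109.02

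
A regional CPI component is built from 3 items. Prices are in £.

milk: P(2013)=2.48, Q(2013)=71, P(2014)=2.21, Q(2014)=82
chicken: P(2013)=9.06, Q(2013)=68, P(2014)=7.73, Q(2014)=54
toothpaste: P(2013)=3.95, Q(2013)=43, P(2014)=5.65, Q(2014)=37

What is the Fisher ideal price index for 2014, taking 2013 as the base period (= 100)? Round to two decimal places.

Laspeyres component (base-period weights):
ΣP(2014)Q(2013) = 2.21×71 + 7.73×68 + 5.65×43 = 156.91 + 525.64 + 242.95 = 925.5
ΣP(2013)Q(2013) = 2.48×71 + 9.06×68 + 3.95×43 = 176.08 + 616.08 + 169.85 = 962.01
L = 925.5 / 962.01 × 100 = 96.2048
Paasche component (current-period weights):
ΣP(2014)Q(2014) = 2.21×82 + 7.73×54 + 5.65×37 = 181.22 + 417.42 + 209.05 = 807.69
ΣP(2013)Q(2014) = 2.48×82 + 9.06×54 + 3.95×37 = 203.36 + 489.24 + 146.15 = 838.75
P = 807.69 / 838.75 × 100 = 96.2969
Fisher = √(L × P) = √(96.2048 × 96.2969) = 96.2508

96.25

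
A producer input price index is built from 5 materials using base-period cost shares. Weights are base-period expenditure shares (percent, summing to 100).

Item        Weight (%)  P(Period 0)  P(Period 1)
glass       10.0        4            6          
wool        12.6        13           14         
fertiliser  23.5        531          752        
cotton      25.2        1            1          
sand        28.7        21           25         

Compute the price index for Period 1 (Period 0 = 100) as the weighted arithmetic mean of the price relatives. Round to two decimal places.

glass: 10.0 × (6/4) = 10.0 × 1.500000 = 15.0000
wool: 12.6 × (14/13) = 12.6 × 1.076923 = 13.5692
fertiliser: 23.5 × (752/531) = 23.5 × 1.416196 = 33.2806
cotton: 25.2 × (1/1) = 25.2 × 1.000000 = 25.2000
sand: 28.7 × (25/21) = 28.7 × 1.190476 = 34.1667
Index = Σ wᵢ·(p₁ᵢ/p₀ᵢ) = 15.0000 + 13.5692 + 33.2806 + 25.2000 + 34.1667 = 121.2165

121.22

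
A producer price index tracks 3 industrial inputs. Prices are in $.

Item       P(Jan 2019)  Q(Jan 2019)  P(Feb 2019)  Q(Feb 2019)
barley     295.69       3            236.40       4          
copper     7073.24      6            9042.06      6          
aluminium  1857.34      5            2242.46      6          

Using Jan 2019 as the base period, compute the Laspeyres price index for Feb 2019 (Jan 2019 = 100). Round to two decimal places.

125.77

Laspeyres price index uses base-period quantities as weights.
ΣP(Feb 2019)·Q(Jan 2019) = 236.40×3 + 9042.06×6 + 2242.46×5 = 709.2 + 54252.36 + 11212.3 = 66173.86
ΣP(Jan 2019)·Q(Jan 2019) = 295.69×3 + 7073.24×6 + 1857.34×5 = 887.07 + 42439.44 + 9286.7 = 52613.21
Index = 66173.86 / 52613.21 × 100 = 125.7742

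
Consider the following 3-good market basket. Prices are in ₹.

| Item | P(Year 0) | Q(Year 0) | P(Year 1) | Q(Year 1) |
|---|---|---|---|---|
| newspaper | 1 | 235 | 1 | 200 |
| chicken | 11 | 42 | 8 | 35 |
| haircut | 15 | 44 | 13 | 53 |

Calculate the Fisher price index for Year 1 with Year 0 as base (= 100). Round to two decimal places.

84.47

Laspeyres component (base-period weights):
ΣP(Year 1)Q(Year 0) = 1×235 + 8×42 + 13×44 = 235 + 336 + 572 = 1143
ΣP(Year 0)Q(Year 0) = 1×235 + 11×42 + 15×44 = 235 + 462 + 660 = 1357
L = 1143 / 1357 × 100 = 84.2299
Paasche component (current-period weights):
ΣP(Year 1)Q(Year 1) = 1×200 + 8×35 + 13×53 = 200 + 280 + 689 = 1169
ΣP(Year 0)Q(Year 1) = 1×200 + 11×35 + 15×53 = 200 + 385 + 795 = 1380
P = 1169 / 1380 × 100 = 84.7101
Fisher = √(L × P) = √(84.2299 × 84.7101) = 84.4697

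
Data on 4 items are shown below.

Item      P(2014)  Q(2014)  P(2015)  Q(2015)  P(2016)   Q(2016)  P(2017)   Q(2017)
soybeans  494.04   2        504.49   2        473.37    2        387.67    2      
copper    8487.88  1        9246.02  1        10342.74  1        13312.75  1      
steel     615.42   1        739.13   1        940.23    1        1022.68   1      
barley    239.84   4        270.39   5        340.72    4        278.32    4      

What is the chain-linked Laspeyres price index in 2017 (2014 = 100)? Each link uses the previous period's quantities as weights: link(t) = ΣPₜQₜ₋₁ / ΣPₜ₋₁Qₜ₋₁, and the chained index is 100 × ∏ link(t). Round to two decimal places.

Link 2014→2015:
ΣP(2015)Q(2014) = 504.49×2 + 9246.02×1 + 739.13×1 + 270.39×4 = 1008.98 + 9246.02 + 739.13 + 1081.56 = 12075.69
ΣP(2014)Q(2014) = 494.04×2 + 8487.88×1 + 615.42×1 + 239.84×4 = 988.08 + 8487.88 + 615.42 + 959.36 = 11050.74
link = 12075.69/11050.74 = 1.092749
Link 2015→2016:
ΣP(2016)Q(2015) = 473.37×2 + 10342.74×1 + 940.23×1 + 340.72×5 = 946.74 + 10342.74 + 940.23 + 1703.6 = 13933.31
ΣP(2015)Q(2015) = 504.49×2 + 9246.02×1 + 739.13×1 + 270.39×5 = 1008.98 + 9246.02 + 739.13 + 1351.95 = 12346.08
link = 13933.31/12346.08 = 1.128561
Link 2016→2017:
ΣP(2017)Q(2016) = 387.67×2 + 13312.75×1 + 1022.68×1 + 278.32×4 = 775.34 + 13312.75 + 1022.68 + 1113.28 = 16224.05
ΣP(2016)Q(2016) = 473.37×2 + 10342.74×1 + 940.23×1 + 340.72×4 = 946.74 + 10342.74 + 940.23 + 1362.88 = 13592.59
link = 16224.05/13592.59 = 1.193595
Chained index = 100 × 1.092749 × 1.128561 × 1.193595 = 147.1983

147.20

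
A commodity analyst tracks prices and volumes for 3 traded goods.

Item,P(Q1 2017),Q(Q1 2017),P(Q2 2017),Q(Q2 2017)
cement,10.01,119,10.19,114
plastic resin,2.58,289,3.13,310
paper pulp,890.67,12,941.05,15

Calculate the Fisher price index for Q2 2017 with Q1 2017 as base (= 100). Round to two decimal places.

Laspeyres component (base-period weights):
ΣP(Q2 2017)Q(Q1 2017) = 10.19×119 + 3.13×289 + 941.05×12 = 1212.61 + 904.57 + 11292.6 = 13409.78
ΣP(Q1 2017)Q(Q1 2017) = 10.01×119 + 2.58×289 + 890.67×12 = 1191.19 + 745.62 + 10688.04 = 12624.85
L = 13409.78 / 12624.85 × 100 = 106.2173
Paasche component (current-period weights):
ΣP(Q2 2017)Q(Q2 2017) = 10.19×114 + 3.13×310 + 941.05×15 = 1161.66 + 970.3 + 14115.75 = 16247.71
ΣP(Q1 2017)Q(Q2 2017) = 10.01×114 + 2.58×310 + 890.67×15 = 1141.14 + 799.8 + 13360.05 = 15300.99
P = 16247.71 / 15300.99 × 100 = 106.1873
Fisher = √(L × P) = √(106.2173 × 106.1873) = 106.2023

106.20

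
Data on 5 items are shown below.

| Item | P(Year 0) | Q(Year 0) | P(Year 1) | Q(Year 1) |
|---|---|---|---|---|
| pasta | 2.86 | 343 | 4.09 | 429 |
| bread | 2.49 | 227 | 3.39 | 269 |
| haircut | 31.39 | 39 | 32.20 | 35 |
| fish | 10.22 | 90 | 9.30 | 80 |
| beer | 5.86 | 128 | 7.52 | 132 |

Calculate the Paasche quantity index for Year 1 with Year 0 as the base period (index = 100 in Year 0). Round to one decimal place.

105.8

Paasche quantity index uses current-period prices as weights.
ΣP(Year 1)·Q(Year 1) = 4.09×429 + 3.39×269 + 32.20×35 + 9.30×80 + 7.52×132 = 1754.61 + 911.91 + 1127 + 744 + 992.64 = 5530.16
ΣP(Year 1)·Q(Year 0) = 4.09×343 + 3.39×227 + 32.20×39 + 9.30×90 + 7.52×128 = 1402.87 + 769.53 + 1255.8 + 837 + 962.56 = 5227.76
Index = 5530.16 / 5227.76 × 100 = 105.7845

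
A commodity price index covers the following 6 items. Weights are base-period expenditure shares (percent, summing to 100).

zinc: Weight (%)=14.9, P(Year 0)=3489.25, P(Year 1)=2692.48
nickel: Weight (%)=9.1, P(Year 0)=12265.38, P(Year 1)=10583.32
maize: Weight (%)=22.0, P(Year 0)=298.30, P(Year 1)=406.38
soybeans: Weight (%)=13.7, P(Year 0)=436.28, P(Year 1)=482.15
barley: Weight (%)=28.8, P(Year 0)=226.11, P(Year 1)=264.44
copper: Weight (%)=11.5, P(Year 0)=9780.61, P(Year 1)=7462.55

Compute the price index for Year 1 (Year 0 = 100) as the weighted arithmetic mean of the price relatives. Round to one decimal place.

106.9

zinc: 14.9 × (2692.48/3489.25) = 14.9 × 0.771650 = 11.4976
nickel: 9.1 × (10583.32/12265.38) = 9.1 × 0.862861 = 7.8520
maize: 22.0 × (406.38/298.30) = 22.0 × 1.362320 = 29.9710
soybeans: 13.7 × (482.15/436.28) = 13.7 × 1.105139 = 15.1404
barley: 28.8 × (264.44/226.11) = 28.8 × 1.169519 = 33.6822
copper: 11.5 × (7462.55/9780.61) = 11.5 × 0.762994 = 8.7744
Index = Σ wᵢ·(p₁ᵢ/p₀ᵢ) = 11.4976 + 7.8520 + 29.9710 + 15.1404 + 33.6822 + 8.7744 = 106.9177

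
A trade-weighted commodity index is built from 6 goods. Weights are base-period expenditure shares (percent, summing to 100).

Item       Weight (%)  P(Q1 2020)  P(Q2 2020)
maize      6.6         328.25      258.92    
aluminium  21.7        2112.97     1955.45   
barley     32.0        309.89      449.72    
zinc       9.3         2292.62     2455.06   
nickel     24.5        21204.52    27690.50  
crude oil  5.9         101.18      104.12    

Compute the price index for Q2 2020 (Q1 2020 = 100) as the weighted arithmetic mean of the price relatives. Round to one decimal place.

119.8

maize: 6.6 × (258.92/328.25) = 6.6 × 0.788789 = 5.2060
aluminium: 21.7 × (1955.45/2112.97) = 21.7 × 0.925451 = 20.0823
barley: 32.0 × (449.72/309.89) = 32.0 × 1.451225 = 46.4392
zinc: 9.3 × (2455.06/2292.62) = 9.3 × 1.070853 = 9.9589
nickel: 24.5 × (27690.50/21204.52) = 24.5 × 1.305877 = 31.9940
crude oil: 5.9 × (104.12/101.18) = 5.9 × 1.029057 = 6.0714
Index = Σ wᵢ·(p₁ᵢ/p₀ᵢ) = 5.2060 + 20.0823 + 46.4392 + 9.9589 + 31.9940 + 6.0714 = 119.7518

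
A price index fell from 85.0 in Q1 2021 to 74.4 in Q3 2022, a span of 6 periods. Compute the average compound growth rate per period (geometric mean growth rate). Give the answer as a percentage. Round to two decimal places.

Growth factor = (74.4/85.0)^(1/6) = (0.875294)^(1/6) = 0.978045
Growth rate = 0.978045 − 1 = -0.021955 = -2.1955%

-2.20%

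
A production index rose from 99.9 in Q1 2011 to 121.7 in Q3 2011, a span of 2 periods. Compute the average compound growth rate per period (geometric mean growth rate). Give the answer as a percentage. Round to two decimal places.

10.37%

Growth factor = (121.7/99.9)^(1/2) = (1.218218)^(1/2) = 1.103729
Growth rate = 1.103729 − 1 = 0.103729 = 10.3729%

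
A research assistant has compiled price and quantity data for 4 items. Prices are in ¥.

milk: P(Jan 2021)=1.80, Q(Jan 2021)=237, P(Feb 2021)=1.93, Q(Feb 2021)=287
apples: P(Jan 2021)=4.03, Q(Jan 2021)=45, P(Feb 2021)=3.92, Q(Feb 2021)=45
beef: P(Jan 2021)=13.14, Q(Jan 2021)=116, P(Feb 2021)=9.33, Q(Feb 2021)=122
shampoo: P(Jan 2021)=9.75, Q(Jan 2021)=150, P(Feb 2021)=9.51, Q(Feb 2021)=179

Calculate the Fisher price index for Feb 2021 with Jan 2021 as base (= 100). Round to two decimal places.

Laspeyres component (base-period weights):
ΣP(Feb 2021)Q(Jan 2021) = 1.93×237 + 3.92×45 + 9.33×116 + 9.51×150 = 457.41 + 176.4 + 1082.28 + 1426.5 = 3142.59
ΣP(Jan 2021)Q(Jan 2021) = 1.80×237 + 4.03×45 + 13.14×116 + 9.75×150 = 426.6 + 181.35 + 1524.24 + 1462.5 = 3594.69
L = 3142.59 / 3594.69 × 100 = 87.4231
Paasche component (current-period weights):
ΣP(Feb 2021)Q(Feb 2021) = 1.93×287 + 3.92×45 + 9.33×122 + 9.51×179 = 553.91 + 176.4 + 1138.26 + 1702.29 = 3570.86
ΣP(Jan 2021)Q(Feb 2021) = 1.80×287 + 4.03×45 + 13.14×122 + 9.75×179 = 516.6 + 181.35 + 1603.08 + 1745.25 = 4046.28
P = 3570.86 / 4046.28 × 100 = 88.2504
Fisher = √(L × P) = √(87.4231 × 88.2504) = 87.8358

87.84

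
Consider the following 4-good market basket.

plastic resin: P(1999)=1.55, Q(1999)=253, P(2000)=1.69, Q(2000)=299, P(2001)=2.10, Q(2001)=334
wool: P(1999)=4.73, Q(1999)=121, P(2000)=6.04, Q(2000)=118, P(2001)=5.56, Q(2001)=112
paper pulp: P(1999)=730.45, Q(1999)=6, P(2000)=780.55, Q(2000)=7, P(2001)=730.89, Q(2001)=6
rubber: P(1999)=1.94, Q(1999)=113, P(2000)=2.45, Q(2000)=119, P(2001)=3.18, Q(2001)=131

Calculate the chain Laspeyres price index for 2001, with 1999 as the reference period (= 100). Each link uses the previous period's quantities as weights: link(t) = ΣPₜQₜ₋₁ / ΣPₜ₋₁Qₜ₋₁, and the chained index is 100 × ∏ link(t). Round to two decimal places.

106.85

Link 1999→2000:
ΣP(2000)Q(1999) = 1.69×253 + 6.04×121 + 780.55×6 + 2.45×113 = 427.57 + 730.84 + 4683.3 + 276.85 = 6118.56
ΣP(1999)Q(1999) = 1.55×253 + 4.73×121 + 730.45×6 + 1.94×113 = 392.15 + 572.33 + 4382.7 + 219.22 = 5566.4
link = 6118.56/5566.4 = 1.099195
Link 2000→2001:
ΣP(2001)Q(2000) = 2.10×299 + 5.56×118 + 730.89×7 + 3.18×119 = 627.9 + 656.08 + 5116.23 + 378.42 = 6778.63
ΣP(2000)Q(2000) = 1.69×299 + 6.04×118 + 780.55×7 + 2.45×119 = 505.31 + 712.72 + 5463.85 + 291.55 = 6973.43
link = 6778.63/6973.43 = 0.972065
Chained index = 100 × 1.099195 × 0.972065 = 106.8490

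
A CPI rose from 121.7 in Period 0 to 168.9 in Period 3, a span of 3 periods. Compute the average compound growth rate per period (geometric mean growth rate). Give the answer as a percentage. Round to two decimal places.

11.54%

Growth factor = (168.9/121.7)^(1/3) = (1.387839)^(1/3) = 1.115440
Growth rate = 1.115440 − 1 = 0.115440 = 11.5440%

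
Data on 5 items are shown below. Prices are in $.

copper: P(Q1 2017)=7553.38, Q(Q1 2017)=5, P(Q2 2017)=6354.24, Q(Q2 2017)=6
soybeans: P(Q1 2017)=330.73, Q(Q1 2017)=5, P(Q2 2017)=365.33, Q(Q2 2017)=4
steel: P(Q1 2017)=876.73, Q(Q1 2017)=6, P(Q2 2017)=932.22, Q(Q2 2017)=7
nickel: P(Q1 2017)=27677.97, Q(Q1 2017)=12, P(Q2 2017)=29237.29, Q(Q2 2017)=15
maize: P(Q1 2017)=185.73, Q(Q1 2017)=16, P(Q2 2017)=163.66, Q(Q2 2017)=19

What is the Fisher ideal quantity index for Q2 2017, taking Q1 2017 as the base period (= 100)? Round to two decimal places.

124.18

Laspeyres component (base-period weights):
ΣP(Q1 2017)Q(Q2 2017) = 7553.38×6 + 330.73×4 + 876.73×7 + 27677.97×15 + 185.73×19 = 45320.28 + 1322.92 + 6137.11 + 415169.55 + 3528.87 = 471478.73
ΣP(Q1 2017)Q(Q1 2017) = 7553.38×5 + 330.73×5 + 876.73×6 + 27677.97×12 + 185.73×16 = 37766.9 + 1653.65 + 5260.38 + 332135.64 + 2971.68 = 379788.25
L = 471478.73 / 379788.25 × 100 = 124.1425
Paasche component (current-period weights):
ΣP(Q2 2017)Q(Q2 2017) = 6354.24×6 + 365.33×4 + 932.22×7 + 29237.29×15 + 163.66×19 = 38125.44 + 1461.32 + 6525.54 + 438559.35 + 3109.54 = 487781.19
ΣP(Q2 2017)Q(Q1 2017) = 6354.24×5 + 365.33×5 + 932.22×6 + 29237.29×12 + 163.66×16 = 31771.2 + 1826.65 + 5593.32 + 350847.48 + 2618.56 = 392657.21
P = 487781.19 / 392657.21 × 100 = 124.2257
Fisher = √(L × P) = √(124.1425 × 124.2257) = 124.1841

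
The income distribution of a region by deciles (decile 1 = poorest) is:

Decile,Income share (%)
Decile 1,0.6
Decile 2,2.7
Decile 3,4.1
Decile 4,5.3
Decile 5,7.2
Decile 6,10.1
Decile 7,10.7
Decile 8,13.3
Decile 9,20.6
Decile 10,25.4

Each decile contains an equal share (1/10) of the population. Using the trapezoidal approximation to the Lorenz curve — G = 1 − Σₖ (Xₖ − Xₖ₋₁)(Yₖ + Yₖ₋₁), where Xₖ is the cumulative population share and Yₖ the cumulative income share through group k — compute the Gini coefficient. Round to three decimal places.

Cumulative income shares Yₖ: 0.0060, 0.0330, 0.0740, 0.1270, 0.1990, 0.3000, 0.4070, 0.5400, 0.7460, 1.0000
Σ (Xₖ−Xₖ₋₁)(Yₖ+Yₖ₋₁) = (1/10)(0.0060+0.0000) + (1/10)(0.0330+0.0060) + (1/10)(0.0740+0.0330) + (1/10)(0.1270+0.0740) + (1/10)(0.1990+0.1270) + (1/10)(0.3000+0.1990) + (1/10)(0.4070+0.3000) + (1/10)(0.5400+0.4070) + (1/10)(0.7460+0.5400) + (1/10)(1.0000+0.7460)
  = 0.0006 + 0.0039 + 0.0107 + 0.0201 + 0.0326 + 0.0499 + 0.0707 + 0.0947 + 0.1286 + 0.1746 = 0.5864
G = 1 − 0.5864 = 0.4136

0.414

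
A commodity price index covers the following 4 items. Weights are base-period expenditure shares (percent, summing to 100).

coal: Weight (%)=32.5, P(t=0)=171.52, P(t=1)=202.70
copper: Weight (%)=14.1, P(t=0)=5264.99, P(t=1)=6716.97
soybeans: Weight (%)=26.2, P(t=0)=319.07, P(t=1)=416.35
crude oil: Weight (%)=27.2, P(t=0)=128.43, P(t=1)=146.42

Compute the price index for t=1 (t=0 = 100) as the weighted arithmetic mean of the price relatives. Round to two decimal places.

coal: 32.5 × (202.70/171.52) = 32.5 × 1.181786 = 38.4081
copper: 14.1 × (6716.97/5264.99) = 14.1 × 1.275780 = 17.9885
soybeans: 26.2 × (416.35/319.07) = 26.2 × 1.304886 = 34.1880
crude oil: 27.2 × (146.42/128.43) = 27.2 × 1.140076 = 31.0101
Index = Σ wᵢ·(p₁ᵢ/p₀ᵢ) = 38.4081 + 17.9885 + 34.1880 + 31.0101 = 121.5946

121.59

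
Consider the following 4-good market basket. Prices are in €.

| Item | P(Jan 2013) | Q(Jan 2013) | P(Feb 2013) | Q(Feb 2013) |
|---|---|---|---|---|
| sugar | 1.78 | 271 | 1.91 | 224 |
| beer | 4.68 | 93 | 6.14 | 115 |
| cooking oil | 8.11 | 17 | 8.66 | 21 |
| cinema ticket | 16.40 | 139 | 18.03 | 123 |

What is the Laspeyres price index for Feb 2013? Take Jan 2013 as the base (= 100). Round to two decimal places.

Laspeyres price index uses base-period quantities as weights.
ΣP(Feb 2013)·Q(Jan 2013) = 1.91×271 + 6.14×93 + 8.66×17 + 18.03×139 = 517.61 + 571.02 + 147.22 + 2506.17 = 3742.02
ΣP(Jan 2013)·Q(Jan 2013) = 1.78×271 + 4.68×93 + 8.11×17 + 16.40×139 = 482.38 + 435.24 + 137.87 + 2279.6 = 3335.09
Index = 3742.02 / 3335.09 × 100 = 112.2015

112.20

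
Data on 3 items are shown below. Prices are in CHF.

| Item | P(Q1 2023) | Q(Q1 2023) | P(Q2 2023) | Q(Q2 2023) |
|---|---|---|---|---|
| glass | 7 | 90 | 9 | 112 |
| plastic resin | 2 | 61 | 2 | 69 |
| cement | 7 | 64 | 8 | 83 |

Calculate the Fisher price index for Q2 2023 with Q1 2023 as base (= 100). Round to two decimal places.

Laspeyres component (base-period weights):
ΣP(Q2 2023)Q(Q1 2023) = 9×90 + 2×61 + 8×64 = 810 + 122 + 512 = 1444
ΣP(Q1 2023)Q(Q1 2023) = 7×90 + 2×61 + 7×64 = 630 + 122 + 448 = 1200
L = 1444 / 1200 × 100 = 120.3333
Paasche component (current-period weights):
ΣP(Q2 2023)Q(Q2 2023) = 9×112 + 2×69 + 8×83 = 1008 + 138 + 664 = 1810
ΣP(Q1 2023)Q(Q2 2023) = 7×112 + 2×69 + 7×83 = 784 + 138 + 581 = 1503
P = 1810 / 1503 × 100 = 120.4258
Fisher = √(L × P) = √(120.3333 × 120.4258) = 120.3796

120.38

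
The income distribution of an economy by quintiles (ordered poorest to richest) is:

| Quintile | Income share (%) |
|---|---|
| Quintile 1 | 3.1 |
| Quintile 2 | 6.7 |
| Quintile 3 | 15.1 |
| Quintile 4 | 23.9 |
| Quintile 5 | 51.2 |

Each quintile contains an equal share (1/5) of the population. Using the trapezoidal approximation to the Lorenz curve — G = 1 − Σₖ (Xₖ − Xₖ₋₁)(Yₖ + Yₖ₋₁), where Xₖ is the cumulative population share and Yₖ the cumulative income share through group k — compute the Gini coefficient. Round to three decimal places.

0.454

Cumulative income shares Yₖ: 0.0310, 0.0980, 0.2490, 0.4880, 1.0000
Σ (Xₖ−Xₖ₋₁)(Yₖ+Yₖ₋₁) = (1/5)(0.0310+0.0000) + (1/5)(0.0980+0.0310) + (1/5)(0.2490+0.0980) + (1/5)(0.4880+0.2490) + (1/5)(1.0000+0.4880)
  = 0.0062 + 0.0258 + 0.0694 + 0.1474 + 0.2976 = 0.5464
G = 1 − 0.5464 = 0.4536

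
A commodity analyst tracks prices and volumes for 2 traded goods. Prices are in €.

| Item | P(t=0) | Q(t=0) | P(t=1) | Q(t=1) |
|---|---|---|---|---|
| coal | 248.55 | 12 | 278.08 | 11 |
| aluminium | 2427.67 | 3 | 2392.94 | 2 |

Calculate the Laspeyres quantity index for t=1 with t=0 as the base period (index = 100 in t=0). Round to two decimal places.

73.93

Laspeyres quantity index uses base-period prices as weights.
ΣP(t=0)·Q(t=1) = 248.55×11 + 2427.67×2 = 2734.05 + 4855.34 = 7589.39
ΣP(t=0)·Q(t=0) = 248.55×12 + 2427.67×3 = 2982.6 + 7283.01 = 10265.61
Index = 7589.39 / 10265.61 × 100 = 73.9302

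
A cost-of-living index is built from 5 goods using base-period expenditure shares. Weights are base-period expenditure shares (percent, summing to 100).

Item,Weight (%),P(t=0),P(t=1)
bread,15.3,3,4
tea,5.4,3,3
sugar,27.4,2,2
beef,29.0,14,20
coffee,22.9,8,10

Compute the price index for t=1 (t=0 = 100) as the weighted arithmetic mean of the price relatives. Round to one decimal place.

123.3

bread: 15.3 × (4/3) = 15.3 × 1.333333 = 20.4000
tea: 5.4 × (3/3) = 5.4 × 1.000000 = 5.4000
sugar: 27.4 × (2/2) = 27.4 × 1.000000 = 27.4000
beef: 29.0 × (20/14) = 29.0 × 1.428571 = 41.4286
coffee: 22.9 × (10/8) = 22.9 × 1.250000 = 28.6250
Index = Σ wᵢ·(p₁ᵢ/p₀ᵢ) = 20.4000 + 5.4000 + 27.4000 + 41.4286 + 28.6250 = 123.2536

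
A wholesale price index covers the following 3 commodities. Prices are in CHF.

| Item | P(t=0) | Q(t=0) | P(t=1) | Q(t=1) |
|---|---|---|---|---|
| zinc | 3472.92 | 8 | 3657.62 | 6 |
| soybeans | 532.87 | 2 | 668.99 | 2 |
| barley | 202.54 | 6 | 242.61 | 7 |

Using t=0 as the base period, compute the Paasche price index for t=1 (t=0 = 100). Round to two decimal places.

Paasche price index uses current-period quantities as weights.
ΣP(t=1)·Q(t=1) = 3657.62×6 + 668.99×2 + 242.61×7 = 21945.72 + 1337.98 + 1698.27 = 24981.97
ΣP(t=0)·Q(t=1) = 3472.92×6 + 532.87×2 + 202.54×7 = 20837.52 + 1065.74 + 1417.78 = 23321.04
Index = 24981.97 / 23321.04 × 100 = 107.1220

107.12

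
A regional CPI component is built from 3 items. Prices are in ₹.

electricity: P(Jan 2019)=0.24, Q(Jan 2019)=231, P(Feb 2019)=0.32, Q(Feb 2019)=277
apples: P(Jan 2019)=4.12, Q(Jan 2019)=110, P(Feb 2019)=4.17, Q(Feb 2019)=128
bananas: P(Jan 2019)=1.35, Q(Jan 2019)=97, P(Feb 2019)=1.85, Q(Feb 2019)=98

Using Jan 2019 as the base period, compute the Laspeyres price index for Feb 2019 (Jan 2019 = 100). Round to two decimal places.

111.33

Laspeyres price index uses base-period quantities as weights.
ΣP(Feb 2019)·Q(Jan 2019) = 0.32×231 + 4.17×110 + 1.85×97 = 73.92 + 458.7 + 179.45 = 712.07
ΣP(Jan 2019)·Q(Jan 2019) = 0.24×231 + 4.12×110 + 1.35×97 = 55.44 + 453.2 + 130.95 = 639.59
Index = 712.07 / 639.59 × 100 = 111.3323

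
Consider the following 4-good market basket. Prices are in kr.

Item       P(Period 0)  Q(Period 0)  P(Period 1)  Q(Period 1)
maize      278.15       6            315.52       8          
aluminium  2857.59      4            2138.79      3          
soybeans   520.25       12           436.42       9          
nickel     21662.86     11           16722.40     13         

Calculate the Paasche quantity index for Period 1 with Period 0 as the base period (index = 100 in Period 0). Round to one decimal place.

115.3

Paasche quantity index uses current-period prices as weights.
ΣP(Period 1)·Q(Period 1) = 315.52×8 + 2138.79×3 + 436.42×9 + 16722.40×13 = 2524.16 + 6416.37 + 3927.78 + 217391.2 = 230259.51
ΣP(Period 1)·Q(Period 0) = 315.52×6 + 2138.79×4 + 436.42×12 + 16722.40×11 = 1893.12 + 8555.16 + 5237.04 + 183946.4 = 199631.72
Index = 230259.51 / 199631.72 × 100 = 115.3421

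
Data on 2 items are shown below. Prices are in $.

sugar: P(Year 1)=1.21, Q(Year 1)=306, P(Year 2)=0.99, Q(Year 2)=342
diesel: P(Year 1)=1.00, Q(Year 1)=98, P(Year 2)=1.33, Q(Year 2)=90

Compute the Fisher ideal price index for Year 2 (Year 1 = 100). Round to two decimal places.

91.74

Laspeyres component (base-period weights):
ΣP(Year 2)Q(Year 1) = 0.99×306 + 1.33×98 = 302.94 + 130.34 = 433.28
ΣP(Year 1)Q(Year 1) = 1.21×306 + 1.00×98 = 370.26 + 98 = 468.26
L = 433.28 / 468.26 × 100 = 92.5298
Paasche component (current-period weights):
ΣP(Year 2)Q(Year 2) = 0.99×342 + 1.33×90 = 338.58 + 119.7 = 458.28
ΣP(Year 1)Q(Year 2) = 1.21×342 + 1.00×90 = 413.82 + 90 = 503.82
P = 458.28 / 503.82 × 100 = 90.9611
Fisher = √(L × P) = √(92.5298 × 90.9611) = 91.7421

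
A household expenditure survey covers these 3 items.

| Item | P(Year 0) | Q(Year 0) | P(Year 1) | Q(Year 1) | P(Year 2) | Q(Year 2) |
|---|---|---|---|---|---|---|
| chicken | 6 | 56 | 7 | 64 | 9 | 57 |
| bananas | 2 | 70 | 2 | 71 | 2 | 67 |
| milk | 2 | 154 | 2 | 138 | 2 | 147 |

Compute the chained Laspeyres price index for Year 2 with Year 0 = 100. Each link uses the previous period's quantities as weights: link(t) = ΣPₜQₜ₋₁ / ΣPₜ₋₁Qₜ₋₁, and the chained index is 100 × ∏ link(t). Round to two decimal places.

Link Year 0→Year 1:
ΣP(Year 1)Q(Year 0) = 7×56 + 2×70 + 2×154 = 392 + 140 + 308 = 840
ΣP(Year 0)Q(Year 0) = 6×56 + 2×70 + 2×154 = 336 + 140 + 308 = 784
link = 840/784 = 1.071429
Link Year 1→Year 2:
ΣP(Year 2)Q(Year 1) = 9×64 + 2×71 + 2×138 = 576 + 142 + 276 = 994
ΣP(Year 1)Q(Year 1) = 7×64 + 2×71 + 2×138 = 448 + 142 + 276 = 866
link = 994/866 = 1.147806
Chained index = 100 × 1.071429 × 1.147806 = 122.9792

122.98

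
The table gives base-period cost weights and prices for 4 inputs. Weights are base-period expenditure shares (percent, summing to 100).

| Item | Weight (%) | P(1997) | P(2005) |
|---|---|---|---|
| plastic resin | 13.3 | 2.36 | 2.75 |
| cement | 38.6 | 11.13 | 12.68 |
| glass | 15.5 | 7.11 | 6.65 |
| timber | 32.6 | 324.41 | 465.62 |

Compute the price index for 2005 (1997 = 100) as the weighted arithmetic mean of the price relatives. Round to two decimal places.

120.76

plastic resin: 13.3 × (2.75/2.36) = 13.3 × 1.165254 = 15.4979
cement: 38.6 × (12.68/11.13) = 38.6 × 1.139263 = 43.9756
glass: 15.5 × (6.65/7.11) = 15.5 × 0.935302 = 14.4972
timber: 32.6 × (465.62/324.41) = 32.6 × 1.435283 = 46.7902
Index = Σ wᵢ·(p₁ᵢ/p₀ᵢ) = 15.4979 + 43.9756 + 14.4972 + 46.7902 = 120.7608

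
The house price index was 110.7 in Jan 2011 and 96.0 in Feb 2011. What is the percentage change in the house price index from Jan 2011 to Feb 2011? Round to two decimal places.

-13.28%

Change = (96.0 − 110.7) / 110.7 × 100
       = -14.7 / 110.7 × 100 = -13.2791%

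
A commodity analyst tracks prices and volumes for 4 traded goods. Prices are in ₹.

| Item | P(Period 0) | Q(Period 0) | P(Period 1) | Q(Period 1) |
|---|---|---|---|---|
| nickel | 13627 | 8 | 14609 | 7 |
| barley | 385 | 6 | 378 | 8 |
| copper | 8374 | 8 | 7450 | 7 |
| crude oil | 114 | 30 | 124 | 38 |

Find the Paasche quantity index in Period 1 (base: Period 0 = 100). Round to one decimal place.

88.9

Paasche quantity index uses current-period prices as weights.
ΣP(Period 1)·Q(Period 1) = 14609×7 + 378×8 + 7450×7 + 124×38 = 102263 + 3024 + 52150 + 4712 = 162149
ΣP(Period 1)·Q(Period 0) = 14609×8 + 378×6 + 7450×8 + 124×30 = 116872 + 2268 + 59600 + 3720 = 182460
Index = 162149 / 182460 × 100 = 88.8682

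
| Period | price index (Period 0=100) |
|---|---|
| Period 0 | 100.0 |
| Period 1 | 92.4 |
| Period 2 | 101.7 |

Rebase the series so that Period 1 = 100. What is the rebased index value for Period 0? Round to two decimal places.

Rebased(Period 0) = 100.0 / 92.4 × 100 = 108.2251

108.23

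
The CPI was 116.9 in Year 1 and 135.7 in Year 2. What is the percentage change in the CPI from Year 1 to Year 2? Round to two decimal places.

16.08%

Change = (135.7 − 116.9) / 116.9 × 100
       = 18.8 / 116.9 × 100 = 16.0821%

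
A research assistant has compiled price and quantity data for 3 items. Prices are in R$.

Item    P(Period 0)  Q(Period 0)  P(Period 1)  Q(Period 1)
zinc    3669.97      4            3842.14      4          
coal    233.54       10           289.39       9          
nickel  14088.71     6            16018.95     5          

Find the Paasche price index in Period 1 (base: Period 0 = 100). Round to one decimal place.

Paasche price index uses current-period quantities as weights.
ΣP(Period 1)·Q(Period 1) = 3842.14×4 + 289.39×9 + 16018.95×5 = 15368.56 + 2604.51 + 80094.75 = 98067.82
ΣP(Period 0)·Q(Period 1) = 3669.97×4 + 233.54×9 + 14088.71×5 = 14679.88 + 2101.86 + 70443.55 = 87225.29
Index = 98067.82 / 87225.29 × 100 = 112.4305

112.4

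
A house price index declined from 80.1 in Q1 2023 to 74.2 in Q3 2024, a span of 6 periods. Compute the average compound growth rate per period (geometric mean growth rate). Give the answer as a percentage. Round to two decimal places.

Growth factor = (74.2/80.1)^(1/6) = (0.926342)^(1/6) = 0.987329
Growth rate = 0.987329 − 1 = -0.012671 = -1.2671%

-1.27%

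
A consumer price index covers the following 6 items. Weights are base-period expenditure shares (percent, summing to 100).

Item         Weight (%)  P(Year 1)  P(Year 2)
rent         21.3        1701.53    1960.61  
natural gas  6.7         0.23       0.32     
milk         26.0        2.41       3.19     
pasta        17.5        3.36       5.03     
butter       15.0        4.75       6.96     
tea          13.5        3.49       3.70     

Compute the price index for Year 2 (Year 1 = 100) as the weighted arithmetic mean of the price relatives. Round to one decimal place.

rent: 21.3 × (1960.61/1701.53) = 21.3 × 1.152263 = 24.5432
natural gas: 6.7 × (0.32/0.23) = 6.7 × 1.391304 = 9.3217
milk: 26.0 × (3.19/2.41) = 26.0 × 1.323651 = 34.4149
pasta: 17.5 × (5.03/3.36) = 17.5 × 1.497024 = 26.1979
butter: 15.0 × (6.96/4.75) = 15.0 × 1.465263 = 21.9789
tea: 13.5 × (3.70/3.49) = 13.5 × 1.060172 = 14.3123
Index = Σ wᵢ·(p₁ᵢ/p₀ᵢ) = 24.5432 + 9.3217 + 34.4149 + 26.1979 + 21.9789 + 14.3123 = 130.7691

130.8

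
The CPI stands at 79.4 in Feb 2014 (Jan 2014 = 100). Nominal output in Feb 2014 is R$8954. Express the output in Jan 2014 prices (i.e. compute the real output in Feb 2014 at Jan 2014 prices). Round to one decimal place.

Real = Nominal ÷ (Index/100) = 8954 ÷ (79.4/100)
     = 8954 ÷ 0.794 = 11277.0781

11277.1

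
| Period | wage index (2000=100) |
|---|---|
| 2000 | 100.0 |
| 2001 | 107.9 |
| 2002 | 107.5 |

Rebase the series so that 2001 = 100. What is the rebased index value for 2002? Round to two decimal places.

99.63

Rebased(2002) = 107.5 / 107.9 × 100 = 99.6293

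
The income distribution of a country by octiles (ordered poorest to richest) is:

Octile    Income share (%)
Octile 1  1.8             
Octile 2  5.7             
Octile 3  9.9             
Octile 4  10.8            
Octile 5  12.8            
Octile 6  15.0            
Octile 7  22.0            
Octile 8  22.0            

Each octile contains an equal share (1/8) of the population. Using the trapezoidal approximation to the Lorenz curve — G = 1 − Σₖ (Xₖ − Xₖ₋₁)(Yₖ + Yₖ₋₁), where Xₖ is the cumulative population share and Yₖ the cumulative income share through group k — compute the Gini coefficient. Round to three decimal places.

Cumulative income shares Yₖ: 0.0180, 0.0750, 0.1740, 0.2820, 0.4100, 0.5600, 0.7800, 1.0000
Σ (Xₖ−Xₖ₋₁)(Yₖ+Yₖ₋₁) = (1/8)(0.0180+0.0000) + (1/8)(0.0750+0.0180) + (1/8)(0.1740+0.0750) + (1/8)(0.2820+0.1740) + (1/8)(0.4100+0.2820) + (1/8)(0.5600+0.4100) + (1/8)(0.7800+0.5600) + (1/8)(1.0000+0.7800)
  = 0.0023 + 0.0116 + 0.0311 + 0.0570 + 0.0865 + 0.1213 + 0.1675 + 0.2225 = 0.6998
G = 1 − 0.6998 = 0.3002

0.300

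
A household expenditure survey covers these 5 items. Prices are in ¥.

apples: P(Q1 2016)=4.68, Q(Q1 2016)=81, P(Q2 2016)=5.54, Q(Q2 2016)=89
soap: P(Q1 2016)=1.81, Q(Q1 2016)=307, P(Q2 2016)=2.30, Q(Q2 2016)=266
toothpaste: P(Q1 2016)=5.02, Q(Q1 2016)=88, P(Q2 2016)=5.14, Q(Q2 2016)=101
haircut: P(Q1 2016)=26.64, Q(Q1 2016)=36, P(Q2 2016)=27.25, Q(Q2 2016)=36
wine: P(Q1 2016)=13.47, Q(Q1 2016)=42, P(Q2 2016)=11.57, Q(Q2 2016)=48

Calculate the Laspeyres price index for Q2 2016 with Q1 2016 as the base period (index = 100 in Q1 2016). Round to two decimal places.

105.96

Laspeyres price index uses base-period quantities as weights.
ΣP(Q2 2016)·Q(Q1 2016) = 5.54×81 + 2.30×307 + 5.14×88 + 27.25×36 + 11.57×42 = 448.74 + 706.1 + 452.32 + 981 + 485.94 = 3074.1
ΣP(Q1 2016)·Q(Q1 2016) = 4.68×81 + 1.81×307 + 5.02×88 + 26.64×36 + 13.47×42 = 379.08 + 555.67 + 441.76 + 959.04 + 565.74 = 2901.29
Index = 3074.1 / 2901.29 × 100 = 105.9563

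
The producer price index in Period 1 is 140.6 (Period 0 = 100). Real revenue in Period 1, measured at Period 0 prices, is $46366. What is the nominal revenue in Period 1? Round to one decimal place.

Nominal = Real × (Index/100) = 46366 × (140.6/100)
        = 46366 × 1.406 = 65190.5960

65190.6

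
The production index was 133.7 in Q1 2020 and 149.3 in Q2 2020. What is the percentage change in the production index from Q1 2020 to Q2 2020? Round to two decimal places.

Change = (149.3 − 133.7) / 133.7 × 100
       = 15.6 / 133.7 × 100 = 11.6679%

11.67%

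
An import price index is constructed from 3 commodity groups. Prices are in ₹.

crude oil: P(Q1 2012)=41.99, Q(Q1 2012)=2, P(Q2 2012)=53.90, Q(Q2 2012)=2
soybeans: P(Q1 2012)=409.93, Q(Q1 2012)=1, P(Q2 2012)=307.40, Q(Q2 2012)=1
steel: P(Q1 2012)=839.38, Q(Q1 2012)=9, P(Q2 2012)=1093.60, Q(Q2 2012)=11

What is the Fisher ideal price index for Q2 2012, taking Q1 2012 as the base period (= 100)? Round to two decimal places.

127.69

Laspeyres component (base-period weights):
ΣP(Q2 2012)Q(Q1 2012) = 53.90×2 + 307.40×1 + 1093.60×9 = 107.8 + 307.4 + 9842.4 = 10257.6
ΣP(Q1 2012)Q(Q1 2012) = 41.99×2 + 409.93×1 + 839.38×9 = 83.98 + 409.93 + 7554.42 = 8048.33
L = 10257.6 / 8048.33 × 100 = 127.4500
Paasche component (current-period weights):
ΣP(Q2 2012)Q(Q2 2012) = 53.90×2 + 307.40×1 + 1093.60×11 = 107.8 + 307.4 + 12029.6 = 12444.8
ΣP(Q1 2012)Q(Q2 2012) = 41.99×2 + 409.93×1 + 839.38×11 = 83.98 + 409.93 + 9233.18 = 9727.09
P = 12444.8 / 9727.09 × 100 = 127.9396
Fisher = √(L × P) = √(127.4500 × 127.9396) = 127.6946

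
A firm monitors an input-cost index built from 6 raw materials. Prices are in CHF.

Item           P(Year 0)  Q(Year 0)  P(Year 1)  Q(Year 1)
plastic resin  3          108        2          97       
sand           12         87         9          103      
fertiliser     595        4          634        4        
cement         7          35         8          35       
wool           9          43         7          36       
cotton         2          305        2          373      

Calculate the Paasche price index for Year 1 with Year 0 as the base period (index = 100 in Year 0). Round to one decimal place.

Paasche price index uses current-period quantities as weights.
ΣP(Year 1)·Q(Year 1) = 2×97 + 9×103 + 634×4 + 8×35 + 7×36 + 2×373 = 194 + 927 + 2536 + 280 + 252 + 746 = 4935
ΣP(Year 0)·Q(Year 1) = 3×97 + 12×103 + 595×4 + 7×35 + 9×36 + 2×373 = 291 + 1236 + 2380 + 245 + 324 + 746 = 5222
Index = 4935 / 5222 × 100 = 94.5040

94.5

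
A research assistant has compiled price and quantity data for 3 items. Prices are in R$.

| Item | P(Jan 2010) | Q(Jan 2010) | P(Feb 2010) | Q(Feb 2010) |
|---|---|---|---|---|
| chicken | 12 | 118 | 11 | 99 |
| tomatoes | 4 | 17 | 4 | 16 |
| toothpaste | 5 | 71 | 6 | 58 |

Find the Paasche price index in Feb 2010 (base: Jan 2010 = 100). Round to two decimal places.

Paasche price index uses current-period quantities as weights.
ΣP(Feb 2010)·Q(Feb 2010) = 11×99 + 4×16 + 6×58 = 1089 + 64 + 348 = 1501
ΣP(Jan 2010)·Q(Feb 2010) = 12×99 + 4×16 + 5×58 = 1188 + 64 + 290 = 1542
Index = 1501 / 1542 × 100 = 97.3411

97.34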